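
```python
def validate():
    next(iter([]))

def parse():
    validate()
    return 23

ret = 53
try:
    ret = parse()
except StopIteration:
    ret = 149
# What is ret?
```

Step-by-step execution trace:
1. ret starts at 53.
2. try: `parse()` calls `validate()`.
3. `validate()` evaluates `next(iter([]))`, which raises StopIteration; it propagates through parse (uncaught).
4. `return 23` in parse is not reached; the assignment to ret does not complete.
5. `except StopIteration` matches → ret = 149.
Result: 149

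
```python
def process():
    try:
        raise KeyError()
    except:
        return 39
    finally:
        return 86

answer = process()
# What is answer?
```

Step-by-step execution trace:
1. `process()` enters try: `raise KeyError()` raises KeyError.
2. bare `except` matches → `return 39` sets pending return value 39.
3. Before returning, `finally: return 86` runs and overrides the pending return.
4. process() returns 86 → answer = 86.
Result: 86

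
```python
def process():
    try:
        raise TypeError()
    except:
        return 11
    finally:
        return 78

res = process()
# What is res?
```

Step-by-step execution trace:
1. `process()` enters try: `raise TypeError()` raises TypeError.
2. bare `except` matches → `return 11` sets pending return value 11.
3. Before returning, `finally: return 78` runs and overrides the pending return.
4. process() returns 78 → res = 78.
Result: 78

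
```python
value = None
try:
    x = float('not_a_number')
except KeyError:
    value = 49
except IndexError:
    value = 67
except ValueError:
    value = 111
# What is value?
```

Step-by-step execution trace:
1. `x = float('not_a_number')` raises ValueError.
2. `except KeyError` does not match ValueError; skipped.
3. `except IndexError` does not match ValueError; skipped.
4. `except ValueError` matches → value = 111.
Result: 111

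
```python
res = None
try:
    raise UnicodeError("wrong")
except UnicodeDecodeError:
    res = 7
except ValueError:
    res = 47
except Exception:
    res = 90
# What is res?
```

Step-by-step execution trace:
1. `raise UnicodeError(...)` raises UnicodeError.
2. `except UnicodeDecodeError` does not match (UnicodeError is not a subclass of UnicodeDecodeError); skipped.
3. `except ValueError` matches (UnicodeError is a subclass of ValueError) → res = 47.
4. `except Exception` is not reached.
Result: 47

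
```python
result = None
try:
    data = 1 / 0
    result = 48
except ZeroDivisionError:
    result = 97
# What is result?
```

Step-by-step execution trace:
1. `data = 1 / 0` raises ZeroDivisionError.
2. `result = 48` is not reached.
3. `except ZeroDivisionError` matches → result = 97.
Result: 97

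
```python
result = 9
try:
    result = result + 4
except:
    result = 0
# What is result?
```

Step-by-step execution trace:
1. result starts at 9.
2. try: `result = result + 4` → result = 13. No exception raised.
3. `except` is skipped.
Result: 13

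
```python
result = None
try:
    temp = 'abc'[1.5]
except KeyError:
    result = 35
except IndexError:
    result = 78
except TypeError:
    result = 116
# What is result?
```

Step-by-step execution trace:
1. `temp = 'abc'[1.5]` raises TypeError.
2. `except KeyError` does not match TypeError; skipped.
3. `except IndexError` does not match TypeError; skipped.
4. `except TypeError` matches → result = 116.
Result: 116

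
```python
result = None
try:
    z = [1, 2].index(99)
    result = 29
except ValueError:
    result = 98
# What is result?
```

Step-by-step execution trace:
1. `z = [1, 2].index(99)` raises ValueError.
2. `result = 29` is not reached.
3. `except ValueError` matches → result = 98.
Result: 98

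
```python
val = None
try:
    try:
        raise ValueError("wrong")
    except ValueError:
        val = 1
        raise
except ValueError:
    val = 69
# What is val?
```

Step-by-step execution trace:
1. Inner try: `raise ValueError("wrong")` raises ValueError.
2. Inner `except ValueError` matches → val = 1.
3. bare `raise` re-raises the same ValueError.
4. Outer `except ValueError` matches → val = 69.
Result: 69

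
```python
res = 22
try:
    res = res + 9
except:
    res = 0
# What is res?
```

Step-by-step execution trace:
1. res starts at 22.
2. try: `res = res + 9` → res = 31. No exception raised.
3. `except` is skipped.
Result: 31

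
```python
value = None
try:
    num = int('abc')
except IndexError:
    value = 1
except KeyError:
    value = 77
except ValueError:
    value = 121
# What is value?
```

Step-by-step execution trace:
1. `num = int('abc')` raises ValueError.
2. `except IndexError` does not match ValueError; skipped.
3. `except KeyError` does not match ValueError; skipped.
4. `except ValueError` matches → value = 121.
Result: 121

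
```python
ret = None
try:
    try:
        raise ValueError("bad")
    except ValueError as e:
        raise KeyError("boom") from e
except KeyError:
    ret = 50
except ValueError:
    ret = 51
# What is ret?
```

Step-by-step execution trace:
1. Inner try raises ValueError; inner `except ValueError as e` catches it.
2. `raise KeyError(...) from e` raises KeyError (ValueError is attached as __cause__, but only KeyError is active).
3. Outer `except KeyError` matches → ret = 50.
4. `except ValueError` is not reached.
Result: 50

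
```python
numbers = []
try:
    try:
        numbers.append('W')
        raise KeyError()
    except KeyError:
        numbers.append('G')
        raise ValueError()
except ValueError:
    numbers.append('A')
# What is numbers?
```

Step-by-step execution trace:
1. Inner try: `numbers.append('W')` → numbers = ['W'].
2. `raise KeyError()` raises KeyError.
3. Inner `except KeyError` matches → `numbers.append('G')` → numbers = ['W', 'G'].
4. `raise ValueError()` raises ValueError; propagates to outer try.
5. Outer `except ValueError` matches → `numbers.append('A')` → numbers = ['W', 'G', 'A'].
Result: ['W', 'G', 'A']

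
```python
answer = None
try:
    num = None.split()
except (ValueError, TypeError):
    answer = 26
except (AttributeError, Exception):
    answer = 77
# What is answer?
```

Step-by-step execution trace:
1. `num = None.split()` raises AttributeError.
2. `except (ValueError, TypeError)` does not match AttributeError; skipped.
3. `except (AttributeError, Exception)` matches (AttributeError is in the tuple) → answer = 77.
Result: 77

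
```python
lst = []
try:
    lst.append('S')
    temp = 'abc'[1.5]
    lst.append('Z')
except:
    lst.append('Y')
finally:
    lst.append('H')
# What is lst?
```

Step-by-step execution trace:
1. try: `lst.append('S')` → lst = ['S'].
2. `temp = 'abc'[1.5]` raises TypeError; `lst.append('Z')` is not reached.
3. bare `except` matches → `lst.append('Y')` → lst = ['S', 'Y'].
4. finally always runs: `lst.append('H')` → lst = ['S', 'Y', 'H'].
Result: ['S', 'Y', 'H']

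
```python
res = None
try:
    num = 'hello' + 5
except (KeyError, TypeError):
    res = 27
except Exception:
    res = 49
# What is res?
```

Step-by-step execution trace:
1. `num = 'hello' + 5` raises TypeError.
2. `except (KeyError, TypeError)` matches (TypeError is in the tuple) → res = 27.
3. `except Exception` is not reached.
Result: 27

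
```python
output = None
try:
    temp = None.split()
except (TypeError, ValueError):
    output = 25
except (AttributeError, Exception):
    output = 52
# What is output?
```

Step-by-step execution trace:
1. `temp = None.split()` raises AttributeError.
2. `except (TypeError, ValueError)` does not match AttributeError; skipped.
3. `except (AttributeError, Exception)` matches (AttributeError is in the tuple) → output = 52.
Result: 52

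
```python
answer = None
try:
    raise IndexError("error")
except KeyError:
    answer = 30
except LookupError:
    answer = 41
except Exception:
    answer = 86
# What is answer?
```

Step-by-step execution trace:
1. `raise IndexError(...)` raises IndexError.
2. `except KeyError` does not match (IndexError is not a subclass of KeyError); skipped.
3. `except LookupError` matches (IndexError is a subclass of LookupError) → answer = 41.
4. `except Exception` is not reached.
Result: 41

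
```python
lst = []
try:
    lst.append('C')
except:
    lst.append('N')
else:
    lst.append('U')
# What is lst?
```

Step-by-step execution trace:
1. try: `lst.append('C')` → lst = ['C']. No exception raised.
2. `except` is skipped.
3. `else` runs (try completed without exception): `lst.append('U')` → lst = ['C', 'U'].
Result: ['C', 'U']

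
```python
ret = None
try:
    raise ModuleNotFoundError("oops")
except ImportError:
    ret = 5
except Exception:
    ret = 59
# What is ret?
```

Step-by-step execution trace:
1. `raise ModuleNotFoundError(...)` raises ModuleNotFoundError.
2. `except ImportError` matches (ModuleNotFoundError is a subclass of ImportError) → ret = 5.
3. `except Exception` is not reached.
Result: 5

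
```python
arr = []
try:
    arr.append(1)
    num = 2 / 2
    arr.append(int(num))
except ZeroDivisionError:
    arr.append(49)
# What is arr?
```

Step-by-step execution trace:
1. try: `arr.append(1)` → arr = [1].
2. `num = 2 / 2` → num = 1.0. No exception raised.
3. `arr.append(int(num))` → arr = [1, 1].
4. `except ZeroDivisionError` is skipped (no exception was raised).
Result: [1, 1]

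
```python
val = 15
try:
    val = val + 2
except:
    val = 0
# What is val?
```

Step-by-step execution trace:
1. val starts at 15.
2. try: `val = val + 2` → val = 17. No exception raised.
3. `except` is skipped.
Result: 17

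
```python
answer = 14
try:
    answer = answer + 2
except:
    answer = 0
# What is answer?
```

Step-by-step execution trace:
1. answer starts at 14.
2. try: `answer = answer + 2` → answer = 16. No exception raised.
3. `except` is skipped.
Result: 16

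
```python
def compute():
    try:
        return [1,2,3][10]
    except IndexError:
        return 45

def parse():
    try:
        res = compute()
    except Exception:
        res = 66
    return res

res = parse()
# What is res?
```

Step-by-step execution trace:
1. `parse()` calls `compute()`.
2. In compute: `[1,2,3][10]` raises IndexError; `except IndexError` catches it → returns 45.
3. In parse: `res = compute()` → res = 45. No exception reaches parse.
4. `except Exception` is skipped; parse returns 45.
5. res = 45.
Result: 45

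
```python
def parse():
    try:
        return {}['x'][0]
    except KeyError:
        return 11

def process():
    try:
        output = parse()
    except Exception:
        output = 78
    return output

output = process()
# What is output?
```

Step-by-step execution trace:
1. `process()` calls `parse()`.
2. In parse: `{}['x'][0]` raises KeyError; `except KeyError` catches it → returns 11.
3. In process: `output = parse()` → output = 11. No exception reaches process.
4. `except Exception` is skipped; process returns 11.
5. output = 11.
Result: 11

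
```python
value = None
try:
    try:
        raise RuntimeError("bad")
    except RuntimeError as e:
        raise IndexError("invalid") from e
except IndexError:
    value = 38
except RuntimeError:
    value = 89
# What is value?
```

Step-by-step execution trace:
1. Inner try raises RuntimeError; inner `except RuntimeError as e` catches it.
2. `raise IndexError(...) from e` raises IndexError (RuntimeError is attached as __cause__, but only IndexError is active).
3. Outer `except IndexError` matches → value = 38.
4. `except RuntimeError` is not reached.
Result: 38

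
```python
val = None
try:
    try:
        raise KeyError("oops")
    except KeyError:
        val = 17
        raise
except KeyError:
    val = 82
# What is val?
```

Step-by-step execution trace:
1. Inner try: `raise KeyError("oops")` raises KeyError.
2. Inner `except KeyError` matches → val = 17.
3. bare `raise` re-raises the same KeyError.
4. Outer `except KeyError` matches → val = 82.
Result: 82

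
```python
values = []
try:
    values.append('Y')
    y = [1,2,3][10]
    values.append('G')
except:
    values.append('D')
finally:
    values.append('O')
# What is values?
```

Step-by-step execution trace:
1. try: `values.append('Y')` → values = ['Y'].
2. `y = [1,2,3][10]` raises IndexError; `values.append('G')` is not reached.
3. bare `except` matches → `values.append('D')` → values = ['Y', 'D'].
4. finally always runs: `values.append('O')` → values = ['Y', 'D', 'O'].
Result: ['Y', 'D', 'O']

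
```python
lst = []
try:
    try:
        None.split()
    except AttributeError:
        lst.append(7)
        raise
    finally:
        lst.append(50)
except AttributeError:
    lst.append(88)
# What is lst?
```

Step-by-step execution trace:
1. Inner try: `None.split()` raises AttributeError.
2. Inner `except AttributeError` matches → `lst.append(7)` → lst = [7].
3. bare `raise` re-raises AttributeError.
4. Inner `finally` runs during unwinding: `lst.append(50)` → lst = [7, 50].
5. Outer `except AttributeError` matches → `lst.append(88)` → lst = [7, 50, 88].
Result: [7, 50, 88]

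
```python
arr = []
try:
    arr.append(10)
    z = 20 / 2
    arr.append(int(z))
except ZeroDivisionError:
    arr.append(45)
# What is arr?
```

Step-by-step execution trace:
1. try: `arr.append(10)` → arr = [10].
2. `z = 20 / 2` → z = 10.0. No exception raised.
3. `arr.append(int(z))` → arr = [10, 10].
4. `except ZeroDivisionError` is skipped (no exception was raised).
Result: [10, 10]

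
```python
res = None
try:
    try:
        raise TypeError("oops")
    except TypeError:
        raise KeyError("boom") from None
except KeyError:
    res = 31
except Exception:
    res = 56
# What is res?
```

Step-by-step execution trace:
1. Inner try raises TypeError; inner `except TypeError` catches it.
2. `raise KeyError(...) from None` raises KeyError (from None suppresses __context__, but the active exception is still KeyError).
3. Outer `except KeyError` matches → res = 31.
4. `except Exception` is not reached.
Result: 31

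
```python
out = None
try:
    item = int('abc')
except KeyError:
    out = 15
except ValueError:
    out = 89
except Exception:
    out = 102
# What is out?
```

Step-by-step execution trace:
1. `item = int('abc')` raises ValueError.
2. `except KeyError` does not match ValueError; skipped.
3. `except ValueError` matches → out = 89.
4. Remaining except clauses are skipped.
Result: 89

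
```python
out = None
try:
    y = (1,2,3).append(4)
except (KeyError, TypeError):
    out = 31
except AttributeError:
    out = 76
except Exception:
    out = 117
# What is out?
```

Step-by-step execution trace:
1. `y = (1,2,3).append(4)` raises AttributeError.
2. `except (KeyError, TypeError)` does not match AttributeError; skipped.
3. `except AttributeError` matches (exact type match) → out = 76.
4. `except Exception` is not reached.
Result: 76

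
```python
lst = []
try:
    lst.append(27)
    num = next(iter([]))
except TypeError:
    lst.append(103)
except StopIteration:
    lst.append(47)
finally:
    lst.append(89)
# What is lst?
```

Step-by-step execution trace:
1. try: `lst.append(27)` → lst = [27].
2. `num = next(iter([]))` raises StopIteration.
3. `except TypeError` does not match StopIteration; skipped.
4. `except StopIteration` matches → `lst.append(47)` → lst = [27, 47].
5. finally always runs: `lst.append(89)` → lst = [27, 47, 89].
Result: [27, 47, 89]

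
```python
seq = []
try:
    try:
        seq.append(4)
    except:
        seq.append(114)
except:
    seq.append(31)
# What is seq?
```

Step-by-step execution trace:
1. Inner try: `seq.append(4)` → seq = [4]. No exception raised.
2. Inner `except` is skipped.
3. Inner try completes normally; outer `except` is skipped.
Result: [4]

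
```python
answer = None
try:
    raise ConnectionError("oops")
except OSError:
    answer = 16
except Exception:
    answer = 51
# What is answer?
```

Step-by-step execution trace:
1. `raise ConnectionError(...)` raises ConnectionError.
2. `except OSError` matches (ConnectionError is a subclass of OSError) → answer = 16.
3. `except Exception` is not reached.
Result: 16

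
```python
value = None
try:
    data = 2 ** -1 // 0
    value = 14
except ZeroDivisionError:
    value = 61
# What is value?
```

Step-by-step execution trace:
1. `data = 2 ** -1 // 0` raises ZeroDivisionError.
2. `value = 14` is not reached.
3. `except ZeroDivisionError` matches → value = 61.
Result: 61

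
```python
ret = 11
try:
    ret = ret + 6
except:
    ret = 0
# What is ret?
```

Step-by-step execution trace:
1. ret starts at 11.
2. try: `ret = ret + 6` → ret = 17. No exception raised.
3. `except` is skipped.
Result: 17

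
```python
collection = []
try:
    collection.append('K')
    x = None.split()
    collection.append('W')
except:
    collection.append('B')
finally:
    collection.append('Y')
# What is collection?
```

Step-by-step execution trace:
1. try: `collection.append('K')` → collection = ['K'].
2. `x = None.split()` raises AttributeError; `collection.append('W')` is not reached.
3. bare `except` matches → `collection.append('B')` → collection = ['K', 'B'].
4. finally always runs: `collection.append('Y')` → collection = ['K', 'B', 'Y'].
Result: ['K', 'B', 'Y']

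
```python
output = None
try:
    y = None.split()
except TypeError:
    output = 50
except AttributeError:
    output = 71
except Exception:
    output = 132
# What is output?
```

Step-by-step execution trace:
1. `y = None.split()` raises AttributeError.
2. `except TypeError` does not match AttributeError; skipped.
3. `except AttributeError` matches → output = 71.
4. Remaining except clauses are skipped.
Result: 71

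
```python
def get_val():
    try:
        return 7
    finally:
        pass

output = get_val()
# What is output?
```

Step-by-step execution trace:
1. `get_val()` enters try: `return 7` sets pending return value 7.
2. Before returning, `finally: pass` runs (no effect).
3. get_val() returns 7 → output = 7.
Result: 7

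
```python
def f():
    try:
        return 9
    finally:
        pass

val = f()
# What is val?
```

Step-by-step execution trace:
1. `f()` enters try: `return 9` sets pending return value 9.
2. Before returning, `finally: pass` runs (no effect).
3. f() returns 9 → val = 9.
Result: 9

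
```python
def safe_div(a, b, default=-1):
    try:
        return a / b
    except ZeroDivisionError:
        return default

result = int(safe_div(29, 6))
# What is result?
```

Step-by-step execution trace:
1. `safe_div(29, 6)` enters try: `return 29 / 6` → returns 4.833333333333333. No exception raised.
2. `except ZeroDivisionError` is skipped.
3. `int(4.833333333333333)` → 4 → result = 4.
Result: 4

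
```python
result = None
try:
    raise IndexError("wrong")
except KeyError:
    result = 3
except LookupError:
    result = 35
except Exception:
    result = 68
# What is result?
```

Step-by-step execution trace:
1. `raise IndexError(...)` raises IndexError.
2. `except KeyError` does not match (IndexError is not a subclass of KeyError); skipped.
3. `except LookupError` matches (IndexError is a subclass of LookupError) → result = 35.
4. `except Exception` is not reached.
Result: 35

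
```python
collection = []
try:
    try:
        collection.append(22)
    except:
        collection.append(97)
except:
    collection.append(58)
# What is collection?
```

Step-by-step execution trace:
1. Inner try: `collection.append(22)` → collection = [22]. No exception raised.
2. Inner `except` is skipped.
3. Inner try completes normally; outer `except` is skipped.
Result: [22]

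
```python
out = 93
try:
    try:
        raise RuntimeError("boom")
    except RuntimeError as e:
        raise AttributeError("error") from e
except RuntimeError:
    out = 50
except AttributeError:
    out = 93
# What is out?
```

Step-by-step execution trace:
1. Inner try raises RuntimeError; inner `except RuntimeError as e` catches it.
2. `raise AttributeError(...) from e` raises AttributeError (RuntimeError is attached as __cause__, but only AttributeError is active).
3. Outer `except RuntimeError` does not match AttributeError; skipped.
4. Outer `except AttributeError` matches → out = 93.
Result: 93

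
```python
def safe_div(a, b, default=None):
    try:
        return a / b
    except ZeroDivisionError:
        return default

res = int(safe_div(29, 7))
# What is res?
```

Step-by-step execution trace:
1. `safe_div(29, 7)` enters try: `return 29 / 7` → returns 4.142857142857143. No exception raised.
2. `except ZeroDivisionError` is skipped.
3. `int(4.142857142857143)` → 4 → res = 4.
Result: 4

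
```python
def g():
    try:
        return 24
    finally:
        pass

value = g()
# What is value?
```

Step-by-step execution trace:
1. `g()` enters try: `return 24` sets pending return value 24.
2. Before returning, `finally: pass` runs (no effect).
3. g() returns 24 → value = 24.
Result: 24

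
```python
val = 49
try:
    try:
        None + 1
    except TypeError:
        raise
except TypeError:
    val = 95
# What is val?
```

Step-by-step execution trace:
1. Inner try: `None + 1` raises TypeError.
2. Inner `except TypeError` matches; bare `raise` re-raises the same TypeError.
3. Outer `except TypeError` matches → val = 95.
Result: 95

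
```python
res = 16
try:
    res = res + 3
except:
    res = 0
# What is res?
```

Step-by-step execution trace:
1. res starts at 16.
2. try: `res = res + 3` → res = 19. No exception raised.
3. `except` is skipped.
Result: 19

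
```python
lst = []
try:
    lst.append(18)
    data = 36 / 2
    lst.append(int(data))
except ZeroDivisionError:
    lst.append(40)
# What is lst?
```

Step-by-step execution trace:
1. try: `lst.append(18)` → lst = [18].
2. `data = 36 / 2` → data = 18.0. No exception raised.
3. `lst.append(int(data))` → lst = [18, 18].
4. `except ZeroDivisionError` is skipped (no exception was raised).
Result: [18, 18]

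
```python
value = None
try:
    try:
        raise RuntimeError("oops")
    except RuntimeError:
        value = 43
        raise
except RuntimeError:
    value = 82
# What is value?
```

Step-by-step execution trace:
1. Inner try: `raise RuntimeError("oops")` raises RuntimeError.
2. Inner `except RuntimeError` matches → value = 43.
3. bare `raise` re-raises the same RuntimeError.
4. Outer `except RuntimeError` matches → value = 82.
Result: 82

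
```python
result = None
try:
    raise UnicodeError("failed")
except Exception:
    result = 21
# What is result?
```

Step-by-step execution trace:
1. `raise UnicodeError(...)` raises UnicodeError.
2. `except Exception` matches (UnicodeError is a subclass of Exception) → result = 21.
Result: 21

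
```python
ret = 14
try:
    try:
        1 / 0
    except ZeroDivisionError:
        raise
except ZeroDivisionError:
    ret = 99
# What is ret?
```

Step-by-step execution trace:
1. Inner try: `1 / 0` raises ZeroDivisionError.
2. Inner `except ZeroDivisionError` matches; bare `raise` re-raises the same ZeroDivisionError.
3. Outer `except ZeroDivisionError` matches → ret = 99.
Result: 99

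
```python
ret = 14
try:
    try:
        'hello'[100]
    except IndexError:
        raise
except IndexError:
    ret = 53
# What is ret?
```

Step-by-step execution trace:
1. Inner try: `'hello'[100]` raises IndexError.
2. Inner `except IndexError` matches; bare `raise` re-raises the same IndexError.
3. Outer `except IndexError` matches → ret = 53.
Result: 53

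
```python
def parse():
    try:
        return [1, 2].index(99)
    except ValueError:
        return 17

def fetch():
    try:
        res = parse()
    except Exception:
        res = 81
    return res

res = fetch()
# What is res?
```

Step-by-step execution trace:
1. `fetch()` calls `parse()`.
2. In parse: `[1, 2].index(99)` raises ValueError; `except ValueError` catches it → returns 17.
3. In fetch: `res = parse()` → res = 17. No exception reaches fetch.
4. `except Exception` is skipped; fetch returns 17.
5. res = 17.
Result: 17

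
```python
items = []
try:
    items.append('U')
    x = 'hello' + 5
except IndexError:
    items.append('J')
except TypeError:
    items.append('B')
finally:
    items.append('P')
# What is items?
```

Step-by-step execution trace:
1. try: `items.append('U')` → items = ['U'].
2. `x = 'hello' + 5` raises TypeError.
3. `except IndexError` does not match TypeError; skipped.
4. `except TypeError` matches → `items.append('B')` → items = ['U', 'B'].
5. finally always runs: `items.append('P')` → items = ['U', 'B', 'P'].
Result: ['U', 'B', 'P']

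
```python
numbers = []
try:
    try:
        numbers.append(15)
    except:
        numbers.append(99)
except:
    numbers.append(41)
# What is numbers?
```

Step-by-step execution trace:
1. Inner try: `numbers.append(15)` → numbers = [15]. No exception raised.
2. Inner `except` is skipped.
3. Inner try completes normally; outer `except` is skipped.
Result: [15]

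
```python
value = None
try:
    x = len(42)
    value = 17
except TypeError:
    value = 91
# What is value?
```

Step-by-step execution trace:
1. `x = len(42)` raises TypeError.
2. `value = 17` is not reached.
3. `except TypeError` matches → value = 91.
Result: 91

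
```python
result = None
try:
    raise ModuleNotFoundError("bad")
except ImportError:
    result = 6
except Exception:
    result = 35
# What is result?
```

Step-by-step execution trace:
1. `raise ModuleNotFoundError(...)` raises ModuleNotFoundError.
2. `except ImportError` matches (ModuleNotFoundError is a subclass of ImportError) → result = 6.
3. `except Exception` is not reached.
Result: 6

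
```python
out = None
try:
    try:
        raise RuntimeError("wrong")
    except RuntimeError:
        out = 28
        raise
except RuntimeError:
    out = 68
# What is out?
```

Step-by-step execution trace:
1. Inner try: `raise RuntimeError("wrong")` raises RuntimeError.
2. Inner `except RuntimeError` matches → out = 28.
3. bare `raise` re-raises the same RuntimeError.
4. Outer `except RuntimeError` matches → out = 68.
Result: 68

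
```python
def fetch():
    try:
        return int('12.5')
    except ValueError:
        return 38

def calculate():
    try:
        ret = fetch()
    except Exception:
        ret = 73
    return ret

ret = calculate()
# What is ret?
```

Step-by-step execution trace:
1. `calculate()` calls `fetch()`.
2. In fetch: `int('12.5')` raises ValueError; `except ValueError` catches it → returns 38.
3. In calculate: `ret = fetch()` → ret = 38. No exception reaches calculate.
4. `except Exception` is skipped; calculate returns 38.
5. ret = 38.
Result: 38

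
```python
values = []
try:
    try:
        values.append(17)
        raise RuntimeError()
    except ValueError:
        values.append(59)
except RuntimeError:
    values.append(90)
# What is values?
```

Step-by-step execution trace:
1. Inner try: `values.append(17)` → values = [17].
2. `raise RuntimeError()` raises RuntimeError.
3. Inner `except ValueError` does not match RuntimeError; exception propagates to outer try.
4. Outer `except RuntimeError` matches → `values.append(90)` → values = [17, 90].
Result: [17, 90]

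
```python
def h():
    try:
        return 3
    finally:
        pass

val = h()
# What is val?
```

Step-by-step execution trace:
1. `h()` enters try: `return 3` sets pending return value 3.
2. Before returning, `finally: pass` runs (no effect).
3. h() returns 3 → val = 3.
Result: 3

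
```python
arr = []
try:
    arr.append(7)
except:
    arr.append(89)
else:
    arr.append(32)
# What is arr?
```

Step-by-step execution trace:
1. try: `arr.append(7)` → arr = [7]. No exception raised.
2. `except` is skipped.
3. `else` runs (try completed without exception): `arr.append(32)` → arr = [7, 32].
Result: [7, 32]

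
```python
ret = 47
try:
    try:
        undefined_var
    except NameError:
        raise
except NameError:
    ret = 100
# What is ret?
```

Step-by-step execution trace:
1. Inner try: `undefined_var` raises NameError.
2. Inner `except NameError` matches; bare `raise` re-raises the same NameError.
3. Outer `except NameError` matches → ret = 100.
Result: 100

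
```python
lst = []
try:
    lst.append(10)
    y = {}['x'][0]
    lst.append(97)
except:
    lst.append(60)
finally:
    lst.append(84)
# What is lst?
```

Step-by-step execution trace:
1. try: `lst.append(10)` → lst = [10].
2. `y = {}['x'][0]` raises KeyError; `lst.append(97)` is not reached.
3. bare `except` matches → `lst.append(60)` → lst = [10, 60].
4. finally always runs: `lst.append(84)` → lst = [10, 60, 84].
Result: [10, 60, 84]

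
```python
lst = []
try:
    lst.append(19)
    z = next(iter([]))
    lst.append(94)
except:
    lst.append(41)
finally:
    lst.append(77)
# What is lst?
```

Step-by-step execution trace:
1. try: `lst.append(19)` → lst = [19].
2. `z = next(iter([]))` raises StopIteration; `lst.append(94)` is not reached.
3. bare `except` matches → `lst.append(41)` → lst = [19, 41].
4. finally always runs: `lst.append(77)` → lst = [19, 41, 77].
Result: [19, 41, 77]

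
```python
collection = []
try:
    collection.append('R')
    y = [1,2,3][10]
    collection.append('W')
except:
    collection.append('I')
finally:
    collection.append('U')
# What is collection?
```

Step-by-step execution trace:
1. try: `collection.append('R')` → collection = ['R'].
2. `y = [1,2,3][10]` raises IndexError; `collection.append('W')` is not reached.
3. bare `except` matches → `collection.append('I')` → collection = ['R', 'I'].
4. finally always runs: `collection.append('U')` → collection = ['R', 'I', 'U'].
Result: ['R', 'I', 'U']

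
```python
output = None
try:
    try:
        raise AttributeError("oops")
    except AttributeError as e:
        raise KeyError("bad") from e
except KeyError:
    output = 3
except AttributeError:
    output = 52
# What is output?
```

Step-by-step execution trace:
1. Inner try raises AttributeError; inner `except AttributeError as e` catches it.
2. `raise KeyError(...) from e` raises KeyError (AttributeError is attached as __cause__, but only KeyError is active).
3. Outer `except KeyError` matches → output = 3.
4. `except AttributeError` is not reached.
Result: 3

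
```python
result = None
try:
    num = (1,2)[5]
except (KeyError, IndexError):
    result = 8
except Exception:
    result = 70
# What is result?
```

Step-by-step execution trace:
1. `num = (1,2)[5]` raises IndexError.
2. `except (KeyError, IndexError)` matches (IndexError is in the tuple) → result = 8.
3. `except Exception` is not reached.
Result: 8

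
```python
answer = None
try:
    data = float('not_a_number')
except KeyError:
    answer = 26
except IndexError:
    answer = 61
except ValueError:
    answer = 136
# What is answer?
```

Step-by-step execution trace:
1. `data = float('not_a_number')` raises ValueError.
2. `except KeyError` does not match ValueError; skipped.
3. `except IndexError` does not match ValueError; skipped.
4. `except ValueError` matches → answer = 136.
Result: 136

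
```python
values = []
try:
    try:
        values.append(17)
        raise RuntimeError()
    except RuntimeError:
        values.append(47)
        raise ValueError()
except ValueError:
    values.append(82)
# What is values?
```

Step-by-step execution trace:
1. Inner try: `values.append(17)` → values = [17].
2. `raise RuntimeError()` raises RuntimeError.
3. Inner `except RuntimeError` matches → `values.append(47)` → values = [17, 47].
4. `raise ValueError()` raises ValueError; propagates to outer try.
5. Outer `except ValueError` matches → `values.append(82)` → values = [17, 47, 82].
Result: [17, 47, 82]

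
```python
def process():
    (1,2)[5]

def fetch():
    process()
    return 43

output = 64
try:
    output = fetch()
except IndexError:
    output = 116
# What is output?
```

Step-by-step execution trace:
1. output starts at 64.
2. try: `fetch()` calls `process()`.
3. `process()` evaluates `(1,2)[5]`, which raises IndexError; it propagates through fetch (uncaught).
4. `return 43` in fetch is not reached; the assignment to output does not complete.
5. `except IndexError` matches → output = 116.
Result: 116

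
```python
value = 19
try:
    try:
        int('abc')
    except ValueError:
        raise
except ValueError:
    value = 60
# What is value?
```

Step-by-step execution trace:
1. Inner try: `int('abc')` raises ValueError.
2. Inner `except ValueError` matches; bare `raise` re-raises the same ValueError.
3. Outer `except ValueError` matches → value = 60.
Result: 60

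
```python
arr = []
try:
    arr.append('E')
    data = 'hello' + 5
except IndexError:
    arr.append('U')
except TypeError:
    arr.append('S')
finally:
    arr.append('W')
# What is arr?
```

Step-by-step execution trace:
1. try: `arr.append('E')` → arr = ['E'].
2. `data = 'hello' + 5` raises TypeError.
3. `except IndexError` does not match TypeError; skipped.
4. `except TypeError` matches → `arr.append('S')` → arr = ['E', 'S'].
5. finally always runs: `arr.append('W')` → arr = ['E', 'S', 'W'].
Result: ['E', 'S', 'W']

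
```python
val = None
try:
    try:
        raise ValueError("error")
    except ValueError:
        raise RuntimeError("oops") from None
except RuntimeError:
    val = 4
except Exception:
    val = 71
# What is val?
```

Step-by-step execution trace:
1. Inner try raises ValueError; inner `except ValueError` catches it.
2. `raise RuntimeError(...) from None` raises RuntimeError (from None suppresses __context__, but the active exception is still RuntimeError).
3. Outer `except RuntimeError` matches → val = 4.
4. `except Exception` is not reached.
Result: 4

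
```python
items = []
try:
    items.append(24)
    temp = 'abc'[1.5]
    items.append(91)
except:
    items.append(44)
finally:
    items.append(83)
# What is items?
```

Step-by-step execution trace:
1. try: `items.append(24)` → items = [24].
2. `temp = 'abc'[1.5]` raises TypeError; `items.append(91)` is not reached.
3. bare `except` matches → `items.append(44)` → items = [24, 44].
4. finally always runs: `items.append(83)` → items = [24, 44, 83].
Result: [24, 44, 83]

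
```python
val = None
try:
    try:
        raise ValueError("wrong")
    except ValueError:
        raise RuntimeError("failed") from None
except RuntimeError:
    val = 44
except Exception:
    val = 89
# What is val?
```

Step-by-step execution trace:
1. Inner try raises ValueError; inner `except ValueError` catches it.
2. `raise RuntimeError(...) from None` raises RuntimeError (from None suppresses __context__, but the active exception is still RuntimeError).
3. Outer `except RuntimeError` matches → val = 44.
4. `except Exception` is not reached.
Result: 44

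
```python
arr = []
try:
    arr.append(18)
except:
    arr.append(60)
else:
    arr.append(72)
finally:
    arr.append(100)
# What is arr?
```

Step-by-step execution trace:
1. try: `arr.append(18)` → arr = [18]. No exception raised.
2. `except` is skipped.
3. `else` runs: `arr.append(72)` → arr = [18, 72].
4. `finally` always runs: `arr.append(100)` → arr = [18, 72, 100].
Result: [18, 72, 100]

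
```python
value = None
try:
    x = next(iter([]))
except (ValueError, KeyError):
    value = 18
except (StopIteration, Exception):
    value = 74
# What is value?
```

Step-by-step execution trace:
1. `x = next(iter([]))` raises StopIteration.
2. `except (ValueError, KeyError)` does not match StopIteration; skipped.
3. `except (StopIteration, Exception)` matches (StopIteration is in the tuple) → value = 74.
Result: 74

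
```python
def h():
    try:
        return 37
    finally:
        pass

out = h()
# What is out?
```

Step-by-step execution trace:
1. `h()` enters try: `return 37` sets pending return value 37.
2. Before returning, `finally: pass` runs (no effect).
3. h() returns 37 → out = 37.
Result: 37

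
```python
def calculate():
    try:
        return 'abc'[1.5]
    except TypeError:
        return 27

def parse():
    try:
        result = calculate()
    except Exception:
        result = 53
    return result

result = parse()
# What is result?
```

Step-by-step execution trace:
1. `parse()` calls `calculate()`.
2. In calculate: `'abc'[1.5]` raises TypeError; `except TypeError` catches it → returns 27.
3. In parse: `result = calculate()` → result = 27. No exception reaches parse.
4. `except Exception` is skipped; parse returns 27.
5. result = 27.
Result: 27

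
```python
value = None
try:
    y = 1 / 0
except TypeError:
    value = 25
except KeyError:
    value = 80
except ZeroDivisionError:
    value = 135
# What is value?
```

Step-by-step execution trace:
1. `y = 1 / 0` raises ZeroDivisionError.
2. `except TypeError` does not match ZeroDivisionError; skipped.
3. `except KeyError` does not match ZeroDivisionError; skipped.
4. `except ZeroDivisionError` matches → value = 135.
Result: 135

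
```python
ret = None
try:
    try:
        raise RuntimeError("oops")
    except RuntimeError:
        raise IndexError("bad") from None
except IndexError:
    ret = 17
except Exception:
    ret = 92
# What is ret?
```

Step-by-step execution trace:
1. Inner try raises RuntimeError; inner `except RuntimeError` catches it.
2. `raise IndexError(...) from None` raises IndexError (from None suppresses __context__, but the active exception is still IndexError).
3. Outer `except IndexError` matches → ret = 17.
4. `except Exception` is not reached.
Result: 17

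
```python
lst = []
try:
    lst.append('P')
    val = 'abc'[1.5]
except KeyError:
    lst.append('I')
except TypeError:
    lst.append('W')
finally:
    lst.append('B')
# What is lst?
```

Step-by-step execution trace:
1. try: `lst.append('P')` → lst = ['P'].
2. `val = 'abc'[1.5]` raises TypeError.
3. `except KeyError` does not match TypeError; skipped.
4. `except TypeError` matches → `lst.append('W')` → lst = ['P', 'W'].
5. finally always runs: `lst.append('B')` → lst = ['P', 'W', 'B'].
Result: ['P', 'W', 'B']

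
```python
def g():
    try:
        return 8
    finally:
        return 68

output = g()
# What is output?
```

Step-by-step execution trace:
1. `g()` enters try: `return 8` sets pending return value 8.
2. Before returning, `finally: return 68` runs and overrides the pending return.
3. g() returns 68 → output = 68.
Result: 68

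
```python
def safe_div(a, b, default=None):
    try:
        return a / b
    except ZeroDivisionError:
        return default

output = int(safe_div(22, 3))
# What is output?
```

Step-by-step execution trace:
1. `safe_div(22, 3)` enters try: `return 22 / 3` → returns 7.333333333333333. No exception raised.
2. `except ZeroDivisionError` is skipped.
3. `int(7.333333333333333)` → 7 → output = 7.
Result: 7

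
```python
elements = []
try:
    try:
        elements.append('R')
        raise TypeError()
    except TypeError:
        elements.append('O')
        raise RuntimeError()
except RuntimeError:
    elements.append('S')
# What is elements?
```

Step-by-step execution trace:
1. Inner try: `elements.append('R')` → elements = ['R'].
2. `raise TypeError()` raises TypeError.
3. Inner `except TypeError` matches → `elements.append('O')` → elements = ['R', 'O'].
4. `raise RuntimeError()` raises RuntimeError; propagates to outer try.
5. Outer `except RuntimeError` matches → `elements.append('S')` → elements = ['R', 'O', 'S'].
Result: ['R', 'O', 'S']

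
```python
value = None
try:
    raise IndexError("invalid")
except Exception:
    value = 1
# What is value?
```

Step-by-step execution trace:
1. `raise IndexError(...)` raises IndexError.
2. `except Exception` matches (IndexError is a subclass of Exception) → value = 1.
Result: 1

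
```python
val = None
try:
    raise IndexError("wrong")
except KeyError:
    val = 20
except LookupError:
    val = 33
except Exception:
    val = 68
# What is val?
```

Step-by-step execution trace:
1. `raise IndexError(...)` raises IndexError.
2. `except KeyError` does not match (IndexError is not a subclass of KeyError); skipped.
3. `except LookupError` matches (IndexError is a subclass of LookupError) → val = 33.
4. `except Exception` is not reached.
Result: 33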